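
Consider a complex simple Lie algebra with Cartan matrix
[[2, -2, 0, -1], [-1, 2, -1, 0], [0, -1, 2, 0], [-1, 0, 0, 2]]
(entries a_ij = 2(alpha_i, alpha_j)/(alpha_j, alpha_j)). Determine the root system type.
The matrix has rank 4 with 2's on the diagonal. Reading the off-diagonal entries as Dynkin edges (a single edge where a_ij = a_ji = -1; a double or triple edge where a_ij * a_ji = 2 or 3), the diagram is a chain of 4 nodes with a double edge between the middle two (F_4). One simple-root ordering that puts it in standard form is (alpha_4, alpha_1, alpha_2, alpha_3). So the algebra is type F_4.

type F_4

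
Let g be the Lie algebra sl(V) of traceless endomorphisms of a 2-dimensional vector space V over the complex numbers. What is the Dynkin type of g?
This is sl(2), which has dimension 2^2 - 1 = 3 and rank 2 - 1 = 1 (a Cartan subalgebra is the diagonal traceless matrices). In the classification of classical Lie algebras, the special linear algebra sl(n+1) has type A_n; here n = 1, so the Dynkin diagram is a chain of 1 nodes with single edges (A_1). Hence the type is A_1.

A1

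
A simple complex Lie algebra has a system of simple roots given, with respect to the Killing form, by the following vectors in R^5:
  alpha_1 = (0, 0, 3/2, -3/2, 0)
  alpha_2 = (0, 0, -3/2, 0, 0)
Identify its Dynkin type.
B_2

Compute the Cartan integers a_ij = 2(alpha_i, alpha_j)/(alpha_j, alpha_j); the resulting 2x2 Cartan matrix is
[[2, -2], [-1, 2]].
The roots have two lengths (squared-length ratio 2:1); the short ones are alpha_{2}. The associated Dynkin diagram is a chain of 2 nodes with a double edge at one end; the terminal node there is the unique short simple root (B_2), so the type is B_2 (the algebra so(5)).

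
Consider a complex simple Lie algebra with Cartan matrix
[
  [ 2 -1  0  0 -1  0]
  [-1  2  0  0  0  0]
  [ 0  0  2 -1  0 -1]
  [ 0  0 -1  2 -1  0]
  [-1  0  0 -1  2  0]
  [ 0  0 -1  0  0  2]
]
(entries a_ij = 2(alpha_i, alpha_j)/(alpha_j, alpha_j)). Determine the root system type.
A_6 (sl(7))

The matrix has rank 6 with 2's on the diagonal. Reading the off-diagonal entries as Dynkin edges (a single edge where a_ij = a_ji = -1; a double or triple edge where a_ij * a_ji = 2 or 3), the diagram is a chain of 6 nodes with single edges (A_6). One simple-root ordering that puts it in standard form is (alpha_2, alpha_1, alpha_5, alpha_4, alpha_3, alpha_6). So the algebra is type A_6, i.e. sl(7).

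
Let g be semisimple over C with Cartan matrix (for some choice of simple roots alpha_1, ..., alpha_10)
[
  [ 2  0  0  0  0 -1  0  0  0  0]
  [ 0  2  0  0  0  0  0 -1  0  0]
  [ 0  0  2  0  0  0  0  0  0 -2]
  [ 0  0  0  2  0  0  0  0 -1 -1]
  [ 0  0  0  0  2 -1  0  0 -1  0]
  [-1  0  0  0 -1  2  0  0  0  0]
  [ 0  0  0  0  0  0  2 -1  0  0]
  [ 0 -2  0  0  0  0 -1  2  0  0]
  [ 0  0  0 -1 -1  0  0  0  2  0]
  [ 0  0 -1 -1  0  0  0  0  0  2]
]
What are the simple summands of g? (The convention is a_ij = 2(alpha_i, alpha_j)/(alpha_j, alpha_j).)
type B_3 + type C_7

The diagram associated to this matrix has two connected components: the simple roots {alpha_2, alpha_7, alpha_8} form a chain of 3 nodes with a double edge at one end; the terminal node there is the unique short simple root (B_3), and {alpha_1, alpha_3, alpha_4, alpha_5, alpha_6, alpha_9, alpha_10} form a chain of 7 nodes with a double edge at one end; the terminal node there is the unique long simple root (C_7). A semisimple Lie algebra decomposes uniquely as the direct sum of simple ideals, one per connected component of its Dynkin diagram, so g ≅ B_3 ⊕ C_7 (dimension 21 + 105 = 126).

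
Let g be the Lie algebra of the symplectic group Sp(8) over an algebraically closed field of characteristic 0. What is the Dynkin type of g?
type C_4

This is sp(8), which has dimension 8(8+1)/2 = 36 and rank 8/2 = 4. In the classification of classical Lie algebras, the symplectic algebra sp(2n) has type C_n; here n = 4, so the Dynkin diagram is a chain of 4 nodes with a double edge at one end; the terminal node there is the unique long simple root (C_4). Hence the type is C_4.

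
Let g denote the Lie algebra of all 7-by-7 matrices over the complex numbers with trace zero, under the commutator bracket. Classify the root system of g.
type A_6

This is sl(7), which has dimension 7^2 - 1 = 48 and rank 7 - 1 = 6 (a Cartan subalgebra is the diagonal traceless matrices). In the classification of classical Lie algebras, the special linear algebra sl(n+1) has type A_n; here n = 6, so the Dynkin diagram is a chain of 6 nodes with single edges (A_6). Hence the type is A_6.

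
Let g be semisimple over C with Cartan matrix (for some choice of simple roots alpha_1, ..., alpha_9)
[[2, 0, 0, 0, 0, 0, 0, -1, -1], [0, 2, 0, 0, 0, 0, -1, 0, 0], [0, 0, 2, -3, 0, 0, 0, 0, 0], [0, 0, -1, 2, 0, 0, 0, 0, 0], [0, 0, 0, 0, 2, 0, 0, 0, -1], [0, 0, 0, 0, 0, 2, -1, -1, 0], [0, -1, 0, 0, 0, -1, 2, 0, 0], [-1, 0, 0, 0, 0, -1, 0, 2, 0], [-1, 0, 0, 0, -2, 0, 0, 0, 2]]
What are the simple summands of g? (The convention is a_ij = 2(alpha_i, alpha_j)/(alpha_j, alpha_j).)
The diagram associated to this matrix has two connected components: the simple roots {alpha_1, alpha_2, alpha_5, alpha_6, alpha_7, alpha_8, alpha_9} form a chain of 7 nodes with a double edge at one end; the terminal node there is the unique short simple root (B_7), and {alpha_3, alpha_4} form two nodes joined by a triple edge (G_2). A semisimple Lie algebra decomposes uniquely as the direct sum of simple ideals, one per connected component of its Dynkin diagram, so g ≅ B_7 ⊕ G_2 (dimension 105 + 14 = 119).

B_7 ⊕ G_2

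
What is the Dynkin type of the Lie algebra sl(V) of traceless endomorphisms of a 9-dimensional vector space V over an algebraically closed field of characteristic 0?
A8

This is sl(9), which has dimension 9^2 - 1 = 80 and rank 9 - 1 = 8 (a Cartan subalgebra is the diagonal traceless matrices). In the classification of classical Lie algebras, the special linear algebra sl(n+1) has type A_n; here n = 8, so the Dynkin diagram is a chain of 8 nodes with single edges (A_8). Hence the type is A_8.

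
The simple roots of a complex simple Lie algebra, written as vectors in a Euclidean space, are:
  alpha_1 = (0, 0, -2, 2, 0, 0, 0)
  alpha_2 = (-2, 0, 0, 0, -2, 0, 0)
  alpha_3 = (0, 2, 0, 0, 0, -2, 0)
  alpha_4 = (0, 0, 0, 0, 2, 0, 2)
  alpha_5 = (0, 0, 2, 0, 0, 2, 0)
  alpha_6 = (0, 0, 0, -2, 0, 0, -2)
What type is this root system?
Compute the Cartan integers a_ij = 2(alpha_i, alpha_j)/(alpha_j, alpha_j); the resulting 6x6 Cartan matrix is
[[2, 0, 0, 0, -1, -1], [0, 2, 0, -1, 0, 0], [0, 0, 2, 0, -1, 0], [0, -1, 0, 2, 0, -1], [-1, 0, -1, 0, 2, 0], [-1, 0, 0, -1, 0, 2]].
All simple roots have the same length, so the diagram is simply laced. The associated Dynkin diagram is a chain of 6 nodes with single edges (A_6), so the type is A_6 (the algebra sl(7)).

A_6 (sl(7))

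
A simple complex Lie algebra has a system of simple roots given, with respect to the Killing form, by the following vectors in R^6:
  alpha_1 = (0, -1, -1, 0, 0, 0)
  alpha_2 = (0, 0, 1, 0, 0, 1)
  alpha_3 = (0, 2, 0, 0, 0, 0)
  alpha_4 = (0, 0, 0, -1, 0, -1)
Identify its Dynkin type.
type C_4

Compute the Cartan integers a_ij = 2(alpha_i, alpha_j)/(alpha_j, alpha_j); the resulting 4x4 Cartan matrix is
[[2, -1, -1, 0], [-1, 2, 0, -1], [-2, 0, 2, 0], [0, -1, 0, 2]].
The roots have two lengths (squared-length ratio 2:1); the short ones are alpha_{1,2,4}. The associated Dynkin diagram is a chain of 4 nodes with a double edge at one end; the terminal node there is the unique long simple root (C_4), so the type is C_4 (the algebra sp(8)).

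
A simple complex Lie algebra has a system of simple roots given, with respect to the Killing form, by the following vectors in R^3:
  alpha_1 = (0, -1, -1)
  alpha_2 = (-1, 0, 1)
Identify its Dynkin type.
A_2 (sl(3))

Compute the Cartan integers a_ij = 2(alpha_i, alpha_j)/(alpha_j, alpha_j); the resulting 2x2 Cartan matrix is
[[2, -1], [-1, 2]].
All simple roots have the same length, so the diagram is simply laced. The associated Dynkin diagram is a chain of 2 nodes with single edges (A_2), so the type is A_2 (the algebra sl(3)).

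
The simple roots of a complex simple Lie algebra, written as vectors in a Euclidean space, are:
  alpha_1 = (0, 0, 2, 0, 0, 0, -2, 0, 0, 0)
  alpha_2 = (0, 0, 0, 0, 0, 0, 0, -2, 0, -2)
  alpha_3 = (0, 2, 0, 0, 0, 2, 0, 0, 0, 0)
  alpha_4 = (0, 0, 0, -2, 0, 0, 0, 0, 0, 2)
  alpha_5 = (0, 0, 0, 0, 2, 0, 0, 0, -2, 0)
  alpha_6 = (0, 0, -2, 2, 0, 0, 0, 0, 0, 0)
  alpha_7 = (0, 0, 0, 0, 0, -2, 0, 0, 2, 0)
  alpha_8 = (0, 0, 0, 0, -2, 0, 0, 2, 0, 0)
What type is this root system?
type A_8

Compute the Cartan integers a_ij = 2(alpha_i, alpha_j)/(alpha_j, alpha_j); the resulting 8x8 Cartan matrix is
[[2, 0, 0, 0, 0, -1, 0, 0], [0, 2, 0, -1, 0, 0, 0, -1], [0, 0, 2, 0, 0, 0, -1, 0], [0, -1, 0, 2, 0, -1, 0, 0], [0, 0, 0, 0, 2, 0, -1, -1], [-1, 0, 0, -1, 0, 2, 0, 0], [0, 0, -1, 0, -1, 0, 2, 0], [0, -1, 0, 0, -1, 0, 0, 2]].
All simple roots have the same length, so the diagram is simply laced. The associated Dynkin diagram is a chain of 8 nodes with single edges (A_8), so the type is A_8 (the algebra sl(9)).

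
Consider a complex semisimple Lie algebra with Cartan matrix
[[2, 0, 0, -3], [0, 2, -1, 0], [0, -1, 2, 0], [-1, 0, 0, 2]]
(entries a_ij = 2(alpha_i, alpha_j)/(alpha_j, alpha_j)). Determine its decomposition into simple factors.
The diagram associated to this matrix has two connected components: the simple roots {alpha_2, alpha_3} form a chain of 2 nodes with single edges (A_2), and {alpha_1, alpha_4} form two nodes joined by a triple edge (G_2). A semisimple Lie algebra decomposes uniquely as the direct sum of simple ideals, one per connected component of its Dynkin diagram, so g ≅ A_2 ⊕ G_2 (dimension 8 + 14 = 22).

type A_2 ⊕ type G_2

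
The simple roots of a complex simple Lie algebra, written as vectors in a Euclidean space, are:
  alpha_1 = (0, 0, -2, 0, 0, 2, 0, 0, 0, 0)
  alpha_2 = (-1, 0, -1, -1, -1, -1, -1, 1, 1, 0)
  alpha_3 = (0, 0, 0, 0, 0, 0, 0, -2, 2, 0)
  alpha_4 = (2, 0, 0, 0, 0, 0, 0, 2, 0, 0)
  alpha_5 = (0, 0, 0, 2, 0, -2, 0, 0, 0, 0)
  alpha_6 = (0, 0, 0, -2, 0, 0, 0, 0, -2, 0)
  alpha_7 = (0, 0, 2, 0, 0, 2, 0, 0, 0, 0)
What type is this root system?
type E_7

Compute the Cartan integers a_ij = 2(alpha_i, alpha_j)/(alpha_j, alpha_j); the resulting 7x7 Cartan matrix is
[[2, 0, 0, 0, -1, 0, 0], [0, 2, 0, 0, 0, 0, -1], [0, 0, 2, -1, 0, -1, 0], [0, 0, -1, 2, 0, 0, 0], [-1, 0, 0, 0, 2, -1, -1], [0, 0, -1, 0, -1, 2, 0], [0, -1, 0, 0, -1, 0, 2]].
All simple roots have the same length, so the diagram is simply laced. The associated Dynkin diagram is a chain of 6 nodes with one extra node attached to the third node from one end (E_7), so the type is E_7.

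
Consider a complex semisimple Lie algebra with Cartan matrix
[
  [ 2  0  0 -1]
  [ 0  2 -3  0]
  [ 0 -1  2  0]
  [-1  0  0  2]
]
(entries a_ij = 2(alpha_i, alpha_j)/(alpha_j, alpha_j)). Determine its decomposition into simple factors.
The diagram associated to this matrix has two connected components: the simple roots {alpha_1, alpha_4} form a chain of 2 nodes with single edges (A_2), and {alpha_2, alpha_3} form two nodes joined by a triple edge (G_2). A semisimple Lie algebra decomposes uniquely as the direct sum of simple ideals, one per connected component of its Dynkin diagram, so g ≅ A_2 ⊕ G_2 (dimension 8 + 14 = 22).

A_2 + G_2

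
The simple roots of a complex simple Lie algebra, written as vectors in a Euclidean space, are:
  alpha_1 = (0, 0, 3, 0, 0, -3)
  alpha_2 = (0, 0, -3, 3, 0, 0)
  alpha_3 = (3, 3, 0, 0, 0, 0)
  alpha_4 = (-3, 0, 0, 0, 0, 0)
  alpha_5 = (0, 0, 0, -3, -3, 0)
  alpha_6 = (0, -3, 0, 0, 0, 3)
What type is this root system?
type B_6

Compute the Cartan integers a_ij = 2(alpha_i, alpha_j)/(alpha_j, alpha_j); the resulting 6x6 Cartan matrix is
[[2, -1, 0, 0, 0, -1], [-1, 2, 0, 0, -1, 0], [0, 0, 2, -2, 0, -1], [0, 0, -1, 2, 0, 0], [0, -1, 0, 0, 2, 0], [-1, 0, -1, 0, 0, 2]].
The roots have two lengths (squared-length ratio 2:1); the short ones are alpha_{4}. The associated Dynkin diagram is a chain of 6 nodes with a double edge at one end; the terminal node there is the unique short simple root (B_6), so the type is B_6 (the algebra so(13)).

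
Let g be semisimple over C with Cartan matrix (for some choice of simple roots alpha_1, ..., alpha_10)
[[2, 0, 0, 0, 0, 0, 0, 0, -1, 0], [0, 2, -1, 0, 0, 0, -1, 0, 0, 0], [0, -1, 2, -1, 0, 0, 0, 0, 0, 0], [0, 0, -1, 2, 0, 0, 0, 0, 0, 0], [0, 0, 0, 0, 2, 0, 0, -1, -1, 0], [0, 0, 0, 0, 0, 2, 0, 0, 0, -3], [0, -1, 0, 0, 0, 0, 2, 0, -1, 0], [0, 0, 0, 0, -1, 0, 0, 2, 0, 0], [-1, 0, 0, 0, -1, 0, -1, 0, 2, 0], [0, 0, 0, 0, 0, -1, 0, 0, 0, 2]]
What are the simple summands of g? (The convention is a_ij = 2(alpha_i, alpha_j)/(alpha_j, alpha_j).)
E_8 + G_2

The diagram associated to this matrix has two connected components: the simple roots {alpha_1, alpha_2, alpha_3, alpha_4, alpha_5, alpha_7, alpha_8, alpha_9} form a chain of 7 nodes with one extra node attached to the third node from one end (E_8), and {alpha_6, alpha_10} form two nodes joined by a triple edge (G_2). A semisimple Lie algebra decomposes uniquely as the direct sum of simple ideals, one per connected component of its Dynkin diagram, so g ≅ E_8 ⊕ G_2 (dimension 248 + 14 = 262).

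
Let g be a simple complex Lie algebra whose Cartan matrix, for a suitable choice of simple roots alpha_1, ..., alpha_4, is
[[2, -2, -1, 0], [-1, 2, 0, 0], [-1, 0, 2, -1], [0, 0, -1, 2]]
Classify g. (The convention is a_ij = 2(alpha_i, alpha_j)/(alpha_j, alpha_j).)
The matrix has rank 4 with 2's on the diagonal. Reading the off-diagonal entries as Dynkin edges (a single edge where a_ij = a_ji = -1; a double or triple edge where a_ij * a_ji = 2 or 3), the diagram is a chain of 4 nodes with a double edge at one end; the terminal node there is the unique short simple root (B_4). One simple-root ordering that puts it in standard form is (alpha_4, alpha_3, alpha_1, alpha_2). So the algebra is type B_4, i.e. so(9).

B4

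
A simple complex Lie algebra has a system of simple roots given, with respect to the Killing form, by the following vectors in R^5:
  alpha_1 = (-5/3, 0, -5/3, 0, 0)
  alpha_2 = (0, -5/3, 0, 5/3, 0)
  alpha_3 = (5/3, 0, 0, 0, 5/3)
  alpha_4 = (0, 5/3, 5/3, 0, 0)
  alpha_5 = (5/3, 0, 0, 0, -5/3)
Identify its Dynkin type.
D5

Compute the Cartan integers a_ij = 2(alpha_i, alpha_j)/(alpha_j, alpha_j); the resulting 5x5 Cartan matrix is
[[2, 0, -1, -1, -1], [0, 2, 0, -1, 0], [-1, 0, 2, 0, 0], [-1, -1, 0, 2, 0], [-1, 0, 0, 0, 2]].
All simple roots have the same length, so the diagram is simply laced. The associated Dynkin diagram is a chain of 3 nodes with a fork of two nodes at one end (D_5), so the type is D_5 (the algebra so(10)).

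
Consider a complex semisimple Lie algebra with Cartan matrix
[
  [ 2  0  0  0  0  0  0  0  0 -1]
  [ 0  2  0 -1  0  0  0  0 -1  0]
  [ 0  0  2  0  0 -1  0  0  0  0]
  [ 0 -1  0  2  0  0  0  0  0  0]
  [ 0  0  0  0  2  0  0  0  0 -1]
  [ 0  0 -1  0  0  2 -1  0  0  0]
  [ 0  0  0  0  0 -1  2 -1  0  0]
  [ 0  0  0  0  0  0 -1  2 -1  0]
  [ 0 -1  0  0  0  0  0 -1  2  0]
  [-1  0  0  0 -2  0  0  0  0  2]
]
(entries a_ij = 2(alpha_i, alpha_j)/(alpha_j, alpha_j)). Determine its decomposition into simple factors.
The diagram associated to this matrix has two connected components: the simple roots {alpha_2, alpha_3, alpha_4, alpha_6, alpha_7, alpha_8, alpha_9} form a chain of 7 nodes with single edges (A_7), and {alpha_1, alpha_5, alpha_10} form a chain of 3 nodes with a double edge at one end; the terminal node there is the unique short simple root (B_3). A semisimple Lie algebra decomposes uniquely as the direct sum of simple ideals, one per connected component of its Dynkin diagram, so g ≅ A_7 ⊕ B_3 (dimension 63 + 21 = 84).

A7 + B3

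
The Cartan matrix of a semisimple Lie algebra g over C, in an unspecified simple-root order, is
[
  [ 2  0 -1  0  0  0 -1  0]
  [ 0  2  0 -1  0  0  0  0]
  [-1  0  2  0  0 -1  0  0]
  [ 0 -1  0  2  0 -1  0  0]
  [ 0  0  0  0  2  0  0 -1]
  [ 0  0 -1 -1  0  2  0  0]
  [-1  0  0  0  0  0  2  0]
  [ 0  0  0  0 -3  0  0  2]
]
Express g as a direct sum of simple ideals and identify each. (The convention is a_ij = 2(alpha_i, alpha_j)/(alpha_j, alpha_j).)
The diagram associated to this matrix has two connected components: the simple roots {alpha_1, alpha_2, alpha_3, alpha_4, alpha_6, alpha_7} form a chain of 6 nodes with single edges (A_6), and {alpha_5, alpha_8} form two nodes joined by a triple edge (G_2). A semisimple Lie algebra decomposes uniquely as the direct sum of simple ideals, one per connected component of its Dynkin diagram, so g ≅ A_6 ⊕ G_2 (dimension 48 + 14 = 62).

type A_6 + type G_2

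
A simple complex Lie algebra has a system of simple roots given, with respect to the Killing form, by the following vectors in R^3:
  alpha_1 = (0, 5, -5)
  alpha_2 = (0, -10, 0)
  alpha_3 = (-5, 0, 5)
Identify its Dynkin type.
C3

Compute the Cartan integers a_ij = 2(alpha_i, alpha_j)/(alpha_j, alpha_j); the resulting 3x3 Cartan matrix is
[[2, -1, -1], [-2, 2, 0], [-1, 0, 2]].
The roots have two lengths (squared-length ratio 2:1); the short ones are alpha_{1,3}. The associated Dynkin diagram is a chain of 3 nodes with a double edge at one end; the terminal node there is the unique long simple root (C_3), so the type is C_3 (the algebra sp(6)).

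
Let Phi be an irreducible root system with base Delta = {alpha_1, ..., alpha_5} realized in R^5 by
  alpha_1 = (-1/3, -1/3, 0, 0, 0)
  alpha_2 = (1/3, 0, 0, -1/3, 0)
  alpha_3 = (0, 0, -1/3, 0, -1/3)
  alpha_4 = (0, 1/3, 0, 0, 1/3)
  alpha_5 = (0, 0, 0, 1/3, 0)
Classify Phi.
B_5 (so(11))

Compute the Cartan integers a_ij = 2(alpha_i, alpha_j)/(alpha_j, alpha_j); the resulting 5x5 Cartan matrix is
[[2, -1, 0, -1, 0], [-1, 2, 0, 0, -2], [0, 0, 2, -1, 0], [-1, 0, -1, 2, 0], [0, -1, 0, 0, 2]].
The roots have two lengths (squared-length ratio 2:1); the short ones are alpha_{5}. The associated Dynkin diagram is a chain of 5 nodes with a double edge at one end; the terminal node there is the unique short simple root (B_5), so the type is B_5 (the algebra so(11)).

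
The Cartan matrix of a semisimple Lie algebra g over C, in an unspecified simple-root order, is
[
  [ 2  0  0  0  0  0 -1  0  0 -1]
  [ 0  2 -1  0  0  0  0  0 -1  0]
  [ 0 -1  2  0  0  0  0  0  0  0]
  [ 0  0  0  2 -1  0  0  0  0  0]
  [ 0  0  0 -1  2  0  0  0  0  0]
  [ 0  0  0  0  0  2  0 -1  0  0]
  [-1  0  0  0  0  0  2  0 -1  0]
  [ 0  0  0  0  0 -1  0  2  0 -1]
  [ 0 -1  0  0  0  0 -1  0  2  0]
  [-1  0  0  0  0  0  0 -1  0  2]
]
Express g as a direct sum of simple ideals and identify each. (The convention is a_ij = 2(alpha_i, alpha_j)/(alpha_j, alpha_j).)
The diagram associated to this matrix has two connected components: the simple roots {alpha_4, alpha_5} form a chain of 2 nodes with single edges (A_2), and {alpha_1, alpha_2, alpha_3, alpha_6, alpha_7, alpha_8, alpha_9, alpha_10} form a chain of 8 nodes with single edges (A_8). A semisimple Lie algebra decomposes uniquely as the direct sum of simple ideals, one per connected component of its Dynkin diagram, so g ≅ A_2 ⊕ A_8 (dimension 8 + 80 = 88).

A_2 (sl(3)) + A_8 (sl(9))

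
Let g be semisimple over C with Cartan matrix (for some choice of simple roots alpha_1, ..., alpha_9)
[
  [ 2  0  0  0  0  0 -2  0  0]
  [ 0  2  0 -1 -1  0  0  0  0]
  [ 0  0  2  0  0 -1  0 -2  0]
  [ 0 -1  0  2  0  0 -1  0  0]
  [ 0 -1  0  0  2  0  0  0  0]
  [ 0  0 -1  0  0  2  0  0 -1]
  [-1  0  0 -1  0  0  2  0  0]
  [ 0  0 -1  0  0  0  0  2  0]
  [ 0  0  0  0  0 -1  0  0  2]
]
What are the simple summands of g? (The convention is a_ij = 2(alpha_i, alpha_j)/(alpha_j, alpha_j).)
The diagram associated to this matrix has two connected components: the simple roots {alpha_3, alpha_6, alpha_8, alpha_9} form a chain of 4 nodes with a double edge at one end; the terminal node there is the unique short simple root (B_4), and {alpha_1, alpha_2, alpha_4, alpha_5, alpha_7} form a chain of 5 nodes with a double edge at one end; the terminal node there is the unique long simple root (C_5). A semisimple Lie algebra decomposes uniquely as the direct sum of simple ideals, one per connected component of its Dynkin diagram, so g ≅ B_4 ⊕ C_5 (dimension 36 + 55 = 91).

B_4 ⊕ C_5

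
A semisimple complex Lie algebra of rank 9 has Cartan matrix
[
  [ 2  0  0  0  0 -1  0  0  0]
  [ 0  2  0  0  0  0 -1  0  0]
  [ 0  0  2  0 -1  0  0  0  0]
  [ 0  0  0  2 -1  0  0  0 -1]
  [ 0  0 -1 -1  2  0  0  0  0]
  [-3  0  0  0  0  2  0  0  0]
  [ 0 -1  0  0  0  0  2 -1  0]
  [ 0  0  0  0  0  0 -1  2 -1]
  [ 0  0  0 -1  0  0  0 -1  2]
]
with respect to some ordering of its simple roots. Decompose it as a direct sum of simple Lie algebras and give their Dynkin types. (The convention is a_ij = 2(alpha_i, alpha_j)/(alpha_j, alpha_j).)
type A_7 ⊕ type G_2

The diagram associated to this matrix has two connected components: the simple roots {alpha_2, alpha_3, alpha_4, alpha_5, alpha_7, alpha_8, alpha_9} form a chain of 7 nodes with single edges (A_7), and {alpha_1, alpha_6} form two nodes joined by a triple edge (G_2). A semisimple Lie algebra decomposes uniquely as the direct sum of simple ideals, one per connected component of its Dynkin diagram, so g ≅ A_7 ⊕ G_2 (dimension 63 + 14 = 77).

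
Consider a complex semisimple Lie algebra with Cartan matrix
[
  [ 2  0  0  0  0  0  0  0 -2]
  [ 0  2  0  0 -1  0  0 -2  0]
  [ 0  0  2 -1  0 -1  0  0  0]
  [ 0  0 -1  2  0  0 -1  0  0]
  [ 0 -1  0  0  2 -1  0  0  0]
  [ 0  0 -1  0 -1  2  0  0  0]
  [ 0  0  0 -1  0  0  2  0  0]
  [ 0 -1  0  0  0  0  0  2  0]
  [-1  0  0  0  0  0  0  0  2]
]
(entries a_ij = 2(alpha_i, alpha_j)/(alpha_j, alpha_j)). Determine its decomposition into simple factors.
B_2 (so(5)) + B_7 (so(15))

The diagram associated to this matrix has two connected components: the simple roots {alpha_1, alpha_9} form a chain of 2 nodes with a double edge at one end; the terminal node there is the unique short simple root (B_2), and {alpha_2, alpha_3, alpha_4, alpha_5, alpha_6, alpha_7, alpha_8} form a chain of 7 nodes with a double edge at one end; the terminal node there is the unique short simple root (B_7). A semisimple Lie algebra decomposes uniquely as the direct sum of simple ideals, one per connected component of its Dynkin diagram, so g ≅ B_2 ⊕ B_7 (dimension 10 + 105 = 115).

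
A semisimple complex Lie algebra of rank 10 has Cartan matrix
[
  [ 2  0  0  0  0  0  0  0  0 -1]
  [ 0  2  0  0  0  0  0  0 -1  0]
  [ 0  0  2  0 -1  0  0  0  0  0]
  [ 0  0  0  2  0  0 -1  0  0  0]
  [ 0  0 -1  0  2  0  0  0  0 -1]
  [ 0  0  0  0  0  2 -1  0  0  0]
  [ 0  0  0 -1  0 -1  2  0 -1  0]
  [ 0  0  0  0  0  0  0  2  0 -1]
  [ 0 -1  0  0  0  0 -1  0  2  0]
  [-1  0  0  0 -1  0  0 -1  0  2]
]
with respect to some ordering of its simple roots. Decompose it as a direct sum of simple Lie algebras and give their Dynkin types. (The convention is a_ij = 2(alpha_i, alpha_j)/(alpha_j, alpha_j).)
D_5 + D_5

The diagram associated to this matrix has two connected components: the simple roots {alpha_1, alpha_3, alpha_5, alpha_8, alpha_10} form a chain of 3 nodes with a fork of two nodes at one end (D_5), and {alpha_2, alpha_4, alpha_6, alpha_7, alpha_9} form a chain of 3 nodes with a fork of two nodes at one end (D_5). A semisimple Lie algebra decomposes uniquely as the direct sum of simple ideals, one per connected component of its Dynkin diagram, so g ≅ D_5 ⊕ D_5 (dimension 45 + 45 = 90).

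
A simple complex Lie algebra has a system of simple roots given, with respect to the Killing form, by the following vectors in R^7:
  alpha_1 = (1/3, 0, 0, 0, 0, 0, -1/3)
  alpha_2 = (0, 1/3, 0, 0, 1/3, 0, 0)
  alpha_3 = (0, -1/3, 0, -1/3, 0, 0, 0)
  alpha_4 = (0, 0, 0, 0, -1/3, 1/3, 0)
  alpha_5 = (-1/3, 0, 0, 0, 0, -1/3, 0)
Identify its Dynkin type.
A_5 (sl(6))

Compute the Cartan integers a_ij = 2(alpha_i, alpha_j)/(alpha_j, alpha_j); the resulting 5x5 Cartan matrix is
[[2, 0, 0, 0, -1], [0, 2, -1, -1, 0], [0, -1, 2, 0, 0], [0, -1, 0, 2, -1], [-1, 0, 0, -1, 2]].
All simple roots have the same length, so the diagram is simply laced. The associated Dynkin diagram is a chain of 5 nodes with single edges (A_5), so the type is A_5 (the algebra sl(6)).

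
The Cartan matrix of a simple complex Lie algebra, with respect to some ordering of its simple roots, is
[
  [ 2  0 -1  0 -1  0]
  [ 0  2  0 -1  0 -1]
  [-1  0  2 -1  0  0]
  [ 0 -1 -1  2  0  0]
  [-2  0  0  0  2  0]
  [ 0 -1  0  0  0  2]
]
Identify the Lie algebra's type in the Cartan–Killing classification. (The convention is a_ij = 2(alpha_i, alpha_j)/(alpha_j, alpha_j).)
The matrix has rank 6 with 2's on the diagonal. Reading the off-diagonal entries as Dynkin edges (a single edge where a_ij = a_ji = -1; a double or triple edge where a_ij * a_ji = 2 or 3), the diagram is a chain of 6 nodes with a double edge at one end; the terminal node there is the unique long simple root (C_6). One simple-root ordering that puts it in standard form is (alpha_6, alpha_2, alpha_4, alpha_3, alpha_1, alpha_5). So the algebra is type C_6, i.e. sp(12).

C6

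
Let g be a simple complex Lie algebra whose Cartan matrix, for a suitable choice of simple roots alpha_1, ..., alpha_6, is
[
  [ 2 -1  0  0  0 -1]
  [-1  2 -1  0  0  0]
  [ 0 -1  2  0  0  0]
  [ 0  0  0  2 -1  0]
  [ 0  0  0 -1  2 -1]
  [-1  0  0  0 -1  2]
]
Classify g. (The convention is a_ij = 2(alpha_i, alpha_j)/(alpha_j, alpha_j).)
A_6 (sl(7))

The matrix has rank 6 with 2's on the diagonal. Reading the off-diagonal entries as Dynkin edges (a single edge where a_ij = a_ji = -1; a double or triple edge where a_ij * a_ji = 2 or 3), the diagram is a chain of 6 nodes with single edges (A_6). One simple-root ordering that puts it in standard form is (alpha_4, alpha_5, alpha_6, alpha_1, alpha_2, alpha_3). So the algebra is type A_6, i.e. sl(7).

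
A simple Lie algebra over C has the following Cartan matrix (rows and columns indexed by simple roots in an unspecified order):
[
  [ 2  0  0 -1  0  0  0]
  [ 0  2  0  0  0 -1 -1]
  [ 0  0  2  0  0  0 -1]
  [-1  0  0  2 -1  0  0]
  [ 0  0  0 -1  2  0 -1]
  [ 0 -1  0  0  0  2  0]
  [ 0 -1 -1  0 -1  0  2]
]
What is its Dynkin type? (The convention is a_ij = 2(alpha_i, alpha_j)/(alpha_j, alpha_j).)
The matrix has rank 7 with 2's on the diagonal. Reading the off-diagonal entries as Dynkin edges (a single edge where a_ij = a_ji = -1; a double or triple edge where a_ij * a_ji = 2 or 3), the diagram is a chain of 6 nodes with one extra node attached to the third node from one end (E_7). One simple-root ordering that puts it in standard form is (alpha_6, alpha_3, alpha_2, alpha_7, alpha_5, alpha_4, alpha_1). So the algebra is type E_7.

type E_7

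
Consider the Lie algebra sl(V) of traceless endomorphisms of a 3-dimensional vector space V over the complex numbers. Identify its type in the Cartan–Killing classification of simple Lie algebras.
A_2

This is sl(3), which has dimension 3^2 - 1 = 8 and rank 3 - 1 = 2 (a Cartan subalgebra is the diagonal traceless matrices). In the classification of classical Lie algebras, the special linear algebra sl(n+1) has type A_n; here n = 2, so the Dynkin diagram is a chain of 2 nodes with single edges (A_2). Hence the type is A_2.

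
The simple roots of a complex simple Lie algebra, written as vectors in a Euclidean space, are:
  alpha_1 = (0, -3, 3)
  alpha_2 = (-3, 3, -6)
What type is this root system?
G2

Compute the Cartan integers a_ij = 2(alpha_i, alpha_j)/(alpha_j, alpha_j); the resulting 2x2 Cartan matrix is
[[2, -1], [-3, 2]].
The roots have two lengths (squared-length ratio 3:1); the short ones are alpha_{1}. The associated Dynkin diagram is two nodes joined by a triple edge (G_2), so the type is G_2.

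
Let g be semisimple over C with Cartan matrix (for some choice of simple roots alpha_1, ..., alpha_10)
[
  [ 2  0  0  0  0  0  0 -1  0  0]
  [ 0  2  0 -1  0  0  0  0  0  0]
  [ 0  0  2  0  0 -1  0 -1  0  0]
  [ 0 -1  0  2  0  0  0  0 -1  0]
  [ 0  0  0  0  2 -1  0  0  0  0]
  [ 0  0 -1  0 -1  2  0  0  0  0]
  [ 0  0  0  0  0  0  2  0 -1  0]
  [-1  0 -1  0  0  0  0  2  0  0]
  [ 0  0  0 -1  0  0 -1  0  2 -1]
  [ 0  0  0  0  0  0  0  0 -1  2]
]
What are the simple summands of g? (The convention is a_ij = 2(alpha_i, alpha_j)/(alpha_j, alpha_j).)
The diagram associated to this matrix has two connected components: the simple roots {alpha_1, alpha_3, alpha_5, alpha_6, alpha_8} form a chain of 5 nodes with single edges (A_5), and {alpha_2, alpha_4, alpha_7, alpha_9, alpha_10} form a chain of 3 nodes with a fork of two nodes at one end (D_5). A semisimple Lie algebra decomposes uniquely as the direct sum of simple ideals, one per connected component of its Dynkin diagram, so g ≅ A_5 ⊕ D_5 (dimension 35 + 45 = 80).

A_5 ⊕ D_5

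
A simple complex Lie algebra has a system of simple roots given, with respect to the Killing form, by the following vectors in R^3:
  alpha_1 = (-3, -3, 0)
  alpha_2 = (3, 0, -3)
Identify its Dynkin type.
A_2

Compute the Cartan integers a_ij = 2(alpha_i, alpha_j)/(alpha_j, alpha_j); the resulting 2x2 Cartan matrix is
[[2, -1], [-1, 2]].
All simple roots have the same length, so the diagram is simply laced. The associated Dynkin diagram is a chain of 2 nodes with single edges (A_2), so the type is A_2 (the algebra sl(3)).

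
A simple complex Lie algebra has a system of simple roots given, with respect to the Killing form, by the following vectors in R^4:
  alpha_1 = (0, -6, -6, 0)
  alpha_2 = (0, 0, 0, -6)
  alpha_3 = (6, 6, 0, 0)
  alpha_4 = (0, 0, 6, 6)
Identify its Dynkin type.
B4

Compute the Cartan integers a_ij = 2(alpha_i, alpha_j)/(alpha_j, alpha_j); the resulting 4x4 Cartan matrix is
[[2, 0, -1, -1], [0, 2, 0, -1], [-1, 0, 2, 0], [-1, -2, 0, 2]].
The roots have two lengths (squared-length ratio 2:1); the short ones are alpha_{2}. The associated Dynkin diagram is a chain of 4 nodes with a double edge at one end; the terminal node there is the unique short simple root (B_4), so the type is B_4 (the algebra so(9)).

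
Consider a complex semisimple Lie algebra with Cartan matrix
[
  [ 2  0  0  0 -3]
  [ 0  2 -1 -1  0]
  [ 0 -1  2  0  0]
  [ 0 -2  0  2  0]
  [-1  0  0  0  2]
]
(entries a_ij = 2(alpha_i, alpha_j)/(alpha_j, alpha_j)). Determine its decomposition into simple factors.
The diagram associated to this matrix has two connected components: the simple roots {alpha_2, alpha_3, alpha_4} form a chain of 3 nodes with a double edge at one end; the terminal node there is the unique long simple root (C_3), and {alpha_1, alpha_5} form two nodes joined by a triple edge (G_2). A semisimple Lie algebra decomposes uniquely as the direct sum of simple ideals, one per connected component of its Dynkin diagram, so g ≅ C_3 ⊕ G_2 (dimension 21 + 14 = 35).

type C_3 + type G_2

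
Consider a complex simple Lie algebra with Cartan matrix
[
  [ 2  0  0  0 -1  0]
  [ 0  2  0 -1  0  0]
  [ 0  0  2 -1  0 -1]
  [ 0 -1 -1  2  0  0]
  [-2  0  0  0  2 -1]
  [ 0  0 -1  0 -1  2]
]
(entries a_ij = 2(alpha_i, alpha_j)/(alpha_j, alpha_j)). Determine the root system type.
B6

The matrix has rank 6 with 2's on the diagonal. Reading the off-diagonal entries as Dynkin edges (a single edge where a_ij = a_ji = -1; a double or triple edge where a_ij * a_ji = 2 or 3), the diagram is a chain of 6 nodes with a double edge at one end; the terminal node there is the unique short simple root (B_6). One simple-root ordering that puts it in standard form is (alpha_2, alpha_4, alpha_3, alpha_6, alpha_5, alpha_1). So the algebra is type B_6, i.e. so(13).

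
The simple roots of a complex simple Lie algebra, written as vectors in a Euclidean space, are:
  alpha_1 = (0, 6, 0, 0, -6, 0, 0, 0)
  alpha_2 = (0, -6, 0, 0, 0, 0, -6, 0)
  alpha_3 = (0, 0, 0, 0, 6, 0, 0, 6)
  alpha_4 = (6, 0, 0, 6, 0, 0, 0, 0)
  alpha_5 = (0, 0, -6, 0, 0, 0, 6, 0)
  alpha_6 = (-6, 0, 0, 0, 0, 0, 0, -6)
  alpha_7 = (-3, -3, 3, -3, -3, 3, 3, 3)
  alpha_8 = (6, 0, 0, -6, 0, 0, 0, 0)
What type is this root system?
Compute the Cartan integers a_ij = 2(alpha_i, alpha_j)/(alpha_j, alpha_j); the resulting 8x8 Cartan matrix is
[[2, -1, -1, 0, 0, 0, 0, 0], [-1, 2, 0, 0, -1, 0, 0, 0], [-1, 0, 2, 0, 0, -1, 0, 0], [0, 0, 0, 2, 0, -1, -1, 0], [0, -1, 0, 0, 2, 0, 0, 0], [0, 0, -1, -1, 0, 2, 0, -1], [0, 0, 0, -1, 0, 0, 2, 0], [0, 0, 0, 0, 0, -1, 0, 2]].
All simple roots have the same length, so the diagram is simply laced. The associated Dynkin diagram is a chain of 7 nodes with one extra node attached to the third node from one end (E_8), so the type is E_8.

E8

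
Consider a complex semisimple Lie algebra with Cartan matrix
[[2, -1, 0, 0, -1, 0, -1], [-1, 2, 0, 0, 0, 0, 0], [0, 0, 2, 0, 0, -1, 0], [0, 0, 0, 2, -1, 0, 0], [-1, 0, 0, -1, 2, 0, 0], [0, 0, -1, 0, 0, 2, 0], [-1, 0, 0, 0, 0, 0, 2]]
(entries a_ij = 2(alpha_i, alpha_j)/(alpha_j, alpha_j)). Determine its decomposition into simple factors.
The diagram associated to this matrix has two connected components: the simple roots {alpha_3, alpha_6} form a chain of 2 nodes with single edges (A_2), and {alpha_1, alpha_2, alpha_4, alpha_5, alpha_7} form a chain of 3 nodes with a fork of two nodes at one end (D_5). A semisimple Lie algebra decomposes uniquely as the direct sum of simple ideals, one per connected component of its Dynkin diagram, so g ≅ A_2 ⊕ D_5 (dimension 8 + 45 = 53).

type A_2 + type D_5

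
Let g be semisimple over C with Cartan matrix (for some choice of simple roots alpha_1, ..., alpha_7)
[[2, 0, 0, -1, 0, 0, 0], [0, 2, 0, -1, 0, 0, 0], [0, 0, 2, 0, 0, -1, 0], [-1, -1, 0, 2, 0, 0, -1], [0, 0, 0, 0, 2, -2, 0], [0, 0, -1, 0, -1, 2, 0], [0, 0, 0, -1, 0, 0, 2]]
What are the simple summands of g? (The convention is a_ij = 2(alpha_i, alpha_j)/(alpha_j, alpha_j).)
type C_3 + type D_4

The diagram associated to this matrix has two connected components: the simple roots {alpha_3, alpha_5, alpha_6} form a chain of 3 nodes with a double edge at one end; the terminal node there is the unique long simple root (C_3), and {alpha_1, alpha_2, alpha_4, alpha_7} form a chain of 2 nodes with a fork of two nodes at one end (D_4). A semisimple Lie algebra decomposes uniquely as the direct sum of simple ideals, one per connected component of its Dynkin diagram, so g ≅ C_3 ⊕ D_4 (dimension 21 + 28 = 49).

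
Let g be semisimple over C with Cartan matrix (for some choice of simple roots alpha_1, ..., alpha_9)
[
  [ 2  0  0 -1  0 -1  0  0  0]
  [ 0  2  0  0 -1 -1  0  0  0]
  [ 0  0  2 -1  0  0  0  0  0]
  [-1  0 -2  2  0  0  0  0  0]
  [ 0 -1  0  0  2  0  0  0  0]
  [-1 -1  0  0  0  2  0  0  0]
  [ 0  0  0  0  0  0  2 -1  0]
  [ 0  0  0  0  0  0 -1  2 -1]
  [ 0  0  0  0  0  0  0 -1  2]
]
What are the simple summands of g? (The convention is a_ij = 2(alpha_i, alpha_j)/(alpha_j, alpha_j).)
The diagram associated to this matrix has two connected components: the simple roots {alpha_7, alpha_8, alpha_9} form a chain of 3 nodes with single edges (A_3), and {alpha_1, alpha_2, alpha_3, alpha_4, alpha_5, alpha_6} form a chain of 6 nodes with a double edge at one end; the terminal node there is the unique short simple root (B_6). A semisimple Lie algebra decomposes uniquely as the direct sum of simple ideals, one per connected component of its Dynkin diagram, so g ≅ A_3 ⊕ B_6 (dimension 15 + 78 = 93).

A_3 + B_6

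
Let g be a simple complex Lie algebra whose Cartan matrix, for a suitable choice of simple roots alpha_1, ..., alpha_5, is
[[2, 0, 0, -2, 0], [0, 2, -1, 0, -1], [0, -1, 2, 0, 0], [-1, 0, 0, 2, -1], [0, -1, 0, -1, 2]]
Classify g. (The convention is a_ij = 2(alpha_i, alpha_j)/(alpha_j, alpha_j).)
The matrix has rank 5 with 2's on the diagonal. Reading the off-diagonal entries as Dynkin edges (a single edge where a_ij = a_ji = -1; a double or triple edge where a_ij * a_ji = 2 or 3), the diagram is a chain of 5 nodes with a double edge at one end; the terminal node there is the unique long simple root (C_5). One simple-root ordering that puts it in standard form is (alpha_3, alpha_2, alpha_5, alpha_4, alpha_1). So the algebra is type C_5, i.e. sp(10).

C_5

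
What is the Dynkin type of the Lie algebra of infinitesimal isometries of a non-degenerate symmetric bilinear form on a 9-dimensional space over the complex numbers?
This is so(9) with 9 odd, which has dimension 9(9-1)/2 = 36 and rank (9-1)/2 = 4. In the classification of classical Lie algebras, the orthogonal algebra so(2n+1) in an odd number of variables has type B_n; here n = 4, so the Dynkin diagram is a chain of 4 nodes with a double edge at one end; the terminal node there is the unique short simple root (B_4). Hence the type is B_4.

B_4 (so(9))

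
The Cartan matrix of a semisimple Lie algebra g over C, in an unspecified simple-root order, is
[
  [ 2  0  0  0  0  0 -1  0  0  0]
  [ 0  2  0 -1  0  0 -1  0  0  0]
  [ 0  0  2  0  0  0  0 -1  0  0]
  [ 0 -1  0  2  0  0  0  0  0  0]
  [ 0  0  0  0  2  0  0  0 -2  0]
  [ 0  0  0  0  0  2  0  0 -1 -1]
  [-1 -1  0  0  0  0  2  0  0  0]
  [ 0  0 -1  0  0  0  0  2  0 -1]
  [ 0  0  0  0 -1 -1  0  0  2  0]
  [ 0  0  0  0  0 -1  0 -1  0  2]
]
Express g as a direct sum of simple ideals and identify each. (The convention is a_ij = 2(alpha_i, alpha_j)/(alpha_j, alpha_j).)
The diagram associated to this matrix has two connected components: the simple roots {alpha_1, alpha_2, alpha_4, alpha_7} form a chain of 4 nodes with single edges (A_4), and {alpha_3, alpha_5, alpha_6, alpha_8, alpha_9, alpha_10} form a chain of 6 nodes with a double edge at one end; the terminal node there is the unique long simple root (C_6). A semisimple Lie algebra decomposes uniquely as the direct sum of simple ideals, one per connected component of its Dynkin diagram, so g ≅ A_4 ⊕ C_6 (dimension 24 + 78 = 102).

type A_4 + type C_6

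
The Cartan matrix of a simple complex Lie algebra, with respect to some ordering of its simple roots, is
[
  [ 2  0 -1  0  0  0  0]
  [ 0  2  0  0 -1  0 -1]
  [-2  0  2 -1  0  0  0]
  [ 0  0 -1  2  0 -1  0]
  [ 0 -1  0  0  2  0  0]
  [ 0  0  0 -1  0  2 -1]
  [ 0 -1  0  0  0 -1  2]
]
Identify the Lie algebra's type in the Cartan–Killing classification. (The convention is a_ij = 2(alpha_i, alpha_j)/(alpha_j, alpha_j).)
The matrix has rank 7 with 2's on the diagonal. Reading the off-diagonal entries as Dynkin edges (a single edge where a_ij = a_ji = -1; a double or triple edge where a_ij * a_ji = 2 or 3), the diagram is a chain of 7 nodes with a double edge at one end; the terminal node there is the unique short simple root (B_7). One simple-root ordering that puts it in standard form is (alpha_5, alpha_2, alpha_7, alpha_6, alpha_4, alpha_3, alpha_1). So the algebra is type B_7, i.e. so(15).

type B_7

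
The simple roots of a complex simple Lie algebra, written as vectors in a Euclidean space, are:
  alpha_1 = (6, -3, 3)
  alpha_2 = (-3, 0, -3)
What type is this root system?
G2

Compute the Cartan integers a_ij = 2(alpha_i, alpha_j)/(alpha_j, alpha_j); the resulting 2x2 Cartan matrix is
[[2, -3], [-1, 2]].
The roots have two lengths (squared-length ratio 3:1); the short ones are alpha_{2}. The associated Dynkin diagram is two nodes joined by a triple edge (G_2), so the type is G_2.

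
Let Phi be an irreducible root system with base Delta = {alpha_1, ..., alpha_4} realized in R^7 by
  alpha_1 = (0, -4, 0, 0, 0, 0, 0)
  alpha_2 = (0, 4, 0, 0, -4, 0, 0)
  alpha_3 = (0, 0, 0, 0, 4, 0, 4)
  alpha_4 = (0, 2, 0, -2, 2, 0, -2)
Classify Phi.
type F_4

Compute the Cartan integers a_ij = 2(alpha_i, alpha_j)/(alpha_j, alpha_j); the resulting 4x4 Cartan matrix is
[[2, -1, 0, -1], [-2, 2, -1, 0], [0, -1, 2, 0], [-1, 0, 0, 2]].
The roots have two lengths (squared-length ratio 2:1); the short ones are alpha_{1,4}. The associated Dynkin diagram is a chain of 4 nodes with a double edge between the middle two (F_4), so the type is F_4.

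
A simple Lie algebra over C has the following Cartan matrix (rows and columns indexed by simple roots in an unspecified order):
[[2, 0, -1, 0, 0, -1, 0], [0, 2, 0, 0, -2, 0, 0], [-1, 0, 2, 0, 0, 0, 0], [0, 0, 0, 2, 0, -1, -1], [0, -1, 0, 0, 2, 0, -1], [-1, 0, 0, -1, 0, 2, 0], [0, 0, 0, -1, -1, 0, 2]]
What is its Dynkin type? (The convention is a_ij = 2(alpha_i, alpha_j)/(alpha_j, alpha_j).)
The matrix has rank 7 with 2's on the diagonal. Reading the off-diagonal entries as Dynkin edges (a single edge where a_ij = a_ji = -1; a double or triple edge where a_ij * a_ji = 2 or 3), the diagram is a chain of 7 nodes with a double edge at one end; the terminal node there is the unique long simple root (C_7). One simple-root ordering that puts it in standard form is (alpha_3, alpha_1, alpha_6, alpha_4, alpha_7, alpha_5, alpha_2). So the algebra is type C_7, i.e. sp(14).

type C_7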